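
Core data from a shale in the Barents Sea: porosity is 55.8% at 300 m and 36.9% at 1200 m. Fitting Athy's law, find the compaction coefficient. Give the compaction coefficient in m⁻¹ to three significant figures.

Working in km (1 km = 1000 m; c in km⁻¹ = c in m⁻¹ × 1000):
Athy: φ(z) = φ₀ e^(−cz) ⇒ φ₁/φ₂ = e^{c(z₂−z₁)} ⇒ c = ln(φ₁/φ₂)/(z₂−z₁)
c = ln(0.558/0.369) / (1.2 − 0.3) = ln(1.512) / 0.9 = 0.4136 / 0.9 = 0.4595 km⁻¹

0.000460 m⁻¹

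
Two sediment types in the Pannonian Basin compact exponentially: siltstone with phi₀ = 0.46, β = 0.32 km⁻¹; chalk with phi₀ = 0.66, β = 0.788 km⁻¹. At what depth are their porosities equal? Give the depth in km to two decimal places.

0.77 km

Set phi₀ₐ e^(−βₐZ) = phi₀ᵦ e^(−βᵦZ) ⇒ ln(phi₀ₐ/phi₀ᵦ) = (βₐ − βᵦ)·Z
Z = ln(0.46/0.66) / (0.32 − 0.788) = -0.3610 / -0.468 = 0.771 km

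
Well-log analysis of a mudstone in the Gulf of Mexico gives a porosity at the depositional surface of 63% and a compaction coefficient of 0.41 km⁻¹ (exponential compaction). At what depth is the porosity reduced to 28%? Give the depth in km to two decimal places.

1.98 km

Invert Athy's law: d = ln(φ₀/φ) / c
d = ln(0.63/0.28) / 0.41 = ln(2.25) / 0.41 = 0.8109 / 0.41 = 1.978 km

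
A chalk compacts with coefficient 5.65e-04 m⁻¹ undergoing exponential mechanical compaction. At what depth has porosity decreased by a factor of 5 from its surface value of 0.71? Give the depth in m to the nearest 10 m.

Working in km (1 km = 1000 m; k in km⁻¹ = k in m⁻¹ × 1000):
n/n₀ = 1/5 ⇒ exp(−k·z) = 1/5 ⇒ z = ln(5) / k
z = 1.6094 / 0.565 = 2.849 km

2850 m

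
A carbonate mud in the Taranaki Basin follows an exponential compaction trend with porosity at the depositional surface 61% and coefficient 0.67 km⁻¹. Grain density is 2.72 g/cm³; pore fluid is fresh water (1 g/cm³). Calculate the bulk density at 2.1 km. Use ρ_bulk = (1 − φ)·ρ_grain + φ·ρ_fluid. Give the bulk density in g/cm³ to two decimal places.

Porosity at depth: phi = 0.61·exp(−0.67×2.1) = 0.61×0.2449 = 0.1494
Bulk density: ρ_b = (1−phi)ρ_g + phi·ρ_f = 0.8506×2.72 + 0.1494×1
       = 2.314 + 0.149 = 2.463 g/cm³

2.46 g/cm³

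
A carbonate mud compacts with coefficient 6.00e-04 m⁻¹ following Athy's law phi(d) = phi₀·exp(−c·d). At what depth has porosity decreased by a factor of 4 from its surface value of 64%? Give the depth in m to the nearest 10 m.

Working in km (1 km = 1000 m; c in km⁻¹ = c in m⁻¹ × 1000):
phi/phi₀ = 1/4 ⇒ exp(−c·d) = 1/4 ⇒ d = ln(4) / c
d = 1.3863 / 0.6 = 2.310 km

2310 m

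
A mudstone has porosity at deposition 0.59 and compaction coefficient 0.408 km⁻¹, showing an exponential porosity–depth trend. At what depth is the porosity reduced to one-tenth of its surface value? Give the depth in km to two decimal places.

phi/phi₀ = 1/10 ⇒ exp(−k·Z) = 1/10 ⇒ Z = ln(10) / k
Z = 2.3026 / 0.408 = 5.644 km

5.64 km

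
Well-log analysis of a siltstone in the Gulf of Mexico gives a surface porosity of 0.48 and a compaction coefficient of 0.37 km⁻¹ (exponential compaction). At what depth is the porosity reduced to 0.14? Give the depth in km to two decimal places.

Invert Athy's law: d = ln(n₀/n) / c
d = ln(0.48/0.14) / 0.37 = ln(3.429) / 0.37 = 1.2321 / 0.37 = 3.330 km

3.33 km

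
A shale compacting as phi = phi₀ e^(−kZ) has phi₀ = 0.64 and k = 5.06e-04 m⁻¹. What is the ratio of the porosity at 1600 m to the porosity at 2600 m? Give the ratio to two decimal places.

Working in km (1 km = 1000 m; k in km⁻¹ = k in m⁻¹ × 1000):
phi(Z₁)/phi(Z₂) = e^(−k·Z₁)/e^(−k·Z₂) = e^{k(Z₂−Z₁)}
= exp(0.506 × 1) = exp(0.506) = 1.6586

1.66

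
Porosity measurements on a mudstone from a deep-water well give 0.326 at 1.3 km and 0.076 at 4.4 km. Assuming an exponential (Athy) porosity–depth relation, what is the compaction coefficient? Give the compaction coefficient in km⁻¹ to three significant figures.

0.470 km⁻¹

Athy: phi(z) = phi₀ e^(−βz) ⇒ phi₁/phi₂ = e^{β(z₂−z₁)} ⇒ β = ln(phi₁/phi₂)/(z₂−z₁)
β = ln(0.326/0.076) / (4.4 − 1.3) = ln(4.289) / 3.1 = 1.4562 / 3.1 = 0.4697 km⁻¹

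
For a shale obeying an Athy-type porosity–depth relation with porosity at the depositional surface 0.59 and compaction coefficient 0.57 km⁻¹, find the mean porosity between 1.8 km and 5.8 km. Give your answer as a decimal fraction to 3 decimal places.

0.083

⟨n⟩ = (1/(Z₂−Z₁)) ∫ n₀ e^(−kZ) dZ = n₀·(e^(−k·Z₁) − e^(−k·Z₂)) / (k·(Z₂−Z₁))
e^(−0.57×1.8) = 0.3584; e^(−0.57×5.8) = 0.0367
⟨n⟩ = 0.59 × (0.3584 − 0.0367) / (0.57 × 4) = 0.59 × 0.1411 = 0.0833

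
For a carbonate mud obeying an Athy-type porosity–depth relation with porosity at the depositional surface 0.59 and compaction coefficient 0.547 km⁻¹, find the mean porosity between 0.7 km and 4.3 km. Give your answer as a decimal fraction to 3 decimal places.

⟨phi⟩ = (1/(d₂−d₁)) ∫ phi₀ e^(−cd) dd = phi₀·(e^(−c·d₁) − e^(−c·d₂)) / (c·(d₂−d₁))
e^(−0.547×0.7) = 0.6819; e^(−0.547×4.3) = 0.0952
⟨phi⟩ = 0.59 × (0.6819 − 0.0952) / (0.547 × 3.6) = 0.59 × 0.2979 = 0.1758

0.176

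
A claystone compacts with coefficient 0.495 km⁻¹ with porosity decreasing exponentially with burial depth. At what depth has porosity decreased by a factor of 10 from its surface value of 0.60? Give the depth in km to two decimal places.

4.65 km

phi/phi₀ = 1/10 ⇒ exp(−β·Z) = 1/10 ⇒ Z = ln(10) / β
Z = 2.3026 / 0.495 = 4.652 km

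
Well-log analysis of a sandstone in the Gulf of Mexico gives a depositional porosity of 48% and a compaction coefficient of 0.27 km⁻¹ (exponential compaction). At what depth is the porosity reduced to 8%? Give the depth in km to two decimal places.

6.64 km

Invert Athy's law: d = ln(n₀/n) / c
d = ln(0.48/0.08) / 0.27 = ln(6) / 0.27 = 1.7918 / 0.27 = 6.636 km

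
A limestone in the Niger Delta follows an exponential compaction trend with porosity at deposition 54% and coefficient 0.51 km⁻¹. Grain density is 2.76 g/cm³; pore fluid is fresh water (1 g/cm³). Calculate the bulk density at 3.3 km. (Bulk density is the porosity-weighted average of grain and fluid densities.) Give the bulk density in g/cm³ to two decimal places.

Porosity at depth: phi = 0.54·exp(−0.51×3.3) = 0.54×0.1858 = 0.1003
Bulk density: ρ_b = (1−phi)ρ_g + phi·ρ_f = 0.8997×2.76 + 0.1003×1
       = 2.483 + 0.100 = 2.583 g/cm³

2.58 g/cm³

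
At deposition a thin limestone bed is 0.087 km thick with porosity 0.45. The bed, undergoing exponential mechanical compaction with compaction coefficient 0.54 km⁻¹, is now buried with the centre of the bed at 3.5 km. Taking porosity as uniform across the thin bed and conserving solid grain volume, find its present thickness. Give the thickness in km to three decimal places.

Porosity at 3.5 km: n = 0.45·exp(−0.54×3.5) = 0.0680
Solid-volume conservation: h(1−n) = h₀(1−n₀) ⇒ h = h₀·(1−n₀)/(1−n)
h = 0.087 × (1 − 0.45)/(1 − 0.0680) = 0.087 × 0.5901 = 0.0513 km

0.051 km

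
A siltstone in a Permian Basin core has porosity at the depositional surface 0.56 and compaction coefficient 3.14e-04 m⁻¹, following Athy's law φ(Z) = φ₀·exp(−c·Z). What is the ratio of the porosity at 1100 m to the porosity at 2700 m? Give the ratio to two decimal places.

Working in km (1 km = 1000 m; c in km⁻¹ = c in m⁻¹ × 1000):
φ(Z₁)/φ(Z₂) = e^(−c·Z₁)/e^(−c·Z₂) = e^{c(Z₂−Z₁)}
= exp(0.314 × 1.6) = exp(0.5024) = 1.6527

1.65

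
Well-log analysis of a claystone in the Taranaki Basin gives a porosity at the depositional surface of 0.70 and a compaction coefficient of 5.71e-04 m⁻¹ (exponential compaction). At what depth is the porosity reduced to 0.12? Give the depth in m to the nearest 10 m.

Working in km (1 km = 1000 m; c in km⁻¹ = c in m⁻¹ × 1000):
Invert Athy's law: d = ln(φ₀/φ) / c
d = ln(0.7/0.12) / 0.571 = ln(5.833) / 0.571 = 1.7636 / 0.571 = 3.089 km

3090 m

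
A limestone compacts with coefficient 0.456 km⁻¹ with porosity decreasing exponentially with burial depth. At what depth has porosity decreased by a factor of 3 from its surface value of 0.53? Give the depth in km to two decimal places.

phi/phi₀ = 1/3 ⇒ exp(−β·z) = 1/3 ⇒ z = ln(3) / β
z = 1.0986 / 0.456 = 2.409 km

2.41 km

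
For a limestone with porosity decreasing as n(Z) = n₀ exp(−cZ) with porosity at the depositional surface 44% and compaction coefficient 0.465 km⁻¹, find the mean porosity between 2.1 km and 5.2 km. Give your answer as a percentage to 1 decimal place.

8.8%

⟨n⟩ = (1/(Z₂−Z₁)) ∫ n₀ e^(−cZ) dZ = n₀·(e^(−c·Z₁) − e^(−c·Z₂)) / (c·(Z₂−Z₁))
e^(−0.465×2.1) = 0.3766; e^(−0.465×5.2) = 0.0891
⟨n⟩ = 0.44 × (0.3766 − 0.0891) / (0.465 × 3.1) = 0.44 × 0.1995 = 0.0878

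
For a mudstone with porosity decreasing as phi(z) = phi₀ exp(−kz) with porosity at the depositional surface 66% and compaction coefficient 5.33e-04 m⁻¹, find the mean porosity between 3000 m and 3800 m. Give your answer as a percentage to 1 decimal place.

Working in km (1 km = 1000 m; k in km⁻¹ = k in m⁻¹ × 1000):
⟨phi⟩ = (1/(z₂−z₁)) ∫ phi₀ e^(−kz) dz = phi₀·(e^(−k·z₁) − e^(−k·z₂)) / (k·(z₂−z₁))
e^(−0.533×3) = 0.2021; e^(−0.533×3.8) = 0.1319
⟨phi⟩ = 0.66 × (0.2021 − 0.1319) / (0.533 × 0.8) = 0.66 × 0.1645 = 0.1086

10.9%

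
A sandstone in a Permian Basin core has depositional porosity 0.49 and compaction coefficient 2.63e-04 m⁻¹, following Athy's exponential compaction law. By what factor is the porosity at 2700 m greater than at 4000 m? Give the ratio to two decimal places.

1.41

Working in km (1 km = 1000 m; β in km⁻¹ = β in m⁻¹ × 1000):
n(d₁)/n(d₂) = e^(−β·d₁)/e^(−β·d₂) = e^{β(d₂−d₁)}
= exp(0.263 × 1.3) = exp(0.3419) = 1.4076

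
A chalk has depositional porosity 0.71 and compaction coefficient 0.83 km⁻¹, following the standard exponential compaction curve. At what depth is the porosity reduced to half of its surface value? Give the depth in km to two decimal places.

0.84 km

φ/φ₀ = 1/2 ⇒ exp(−c·Z) = 1/2 ⇒ Z = ln(2) / c
Z = 0.6931 / 0.83 = 0.835 km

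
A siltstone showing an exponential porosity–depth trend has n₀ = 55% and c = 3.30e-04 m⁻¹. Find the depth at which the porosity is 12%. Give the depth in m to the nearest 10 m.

Working in km (1 km = 1000 m; c in km⁻¹ = c in m⁻¹ × 1000):
Invert Athy's law: z = ln(n₀/n) / c
z = ln(0.55/0.12) / 0.33 = ln(4.583) / 0.33 = 1.5224 / 0.33 = 4.613 km

4610 m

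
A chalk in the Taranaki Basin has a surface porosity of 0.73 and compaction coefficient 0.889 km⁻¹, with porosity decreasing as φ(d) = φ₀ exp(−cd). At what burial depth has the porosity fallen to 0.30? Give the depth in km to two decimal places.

Invert Athy's law: d = ln(φ₀/φ) / c
d = ln(0.73/0.3) / 0.889 = ln(2.433) / 0.889 = 0.8893 / 0.889 = 1.000 km

1.00 km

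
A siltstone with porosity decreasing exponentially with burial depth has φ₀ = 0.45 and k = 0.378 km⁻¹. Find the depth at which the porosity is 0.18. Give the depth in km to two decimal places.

Invert Athy's law: d = ln(φ₀/φ) / k
d = ln(0.45/0.18) / 0.378 = ln(2.5) / 0.378 = 0.9163 / 0.378 = 2.424 km

2.42 km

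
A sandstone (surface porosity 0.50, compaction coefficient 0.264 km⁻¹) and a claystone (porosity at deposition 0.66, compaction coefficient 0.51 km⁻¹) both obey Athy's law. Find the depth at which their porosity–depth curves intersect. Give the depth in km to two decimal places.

Set φ₀ₐ e^(−βₐZ) = φ₀ᵦ e^(−βᵦZ) ⇒ ln(φ₀ₐ/φ₀ᵦ) = (βₐ − βᵦ)·Z
Z = ln(0.5/0.66) / (0.264 − 0.51) = -0.2776 / -0.246 = 1.129 km

1.13 km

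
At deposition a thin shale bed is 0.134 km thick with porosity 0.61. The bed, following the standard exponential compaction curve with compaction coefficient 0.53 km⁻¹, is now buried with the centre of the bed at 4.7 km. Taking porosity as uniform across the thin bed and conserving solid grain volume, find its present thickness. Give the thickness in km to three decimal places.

0.055 km

Porosity at 4.7 km: n = 0.61·exp(−0.53×4.7) = 0.0505
Solid-volume conservation: h(1−n) = h₀(1−n₀) ⇒ h = h₀·(1−n₀)/(1−n)
h = 0.134 × (1 − 0.61)/(1 − 0.0505) = 0.134 × 0.4108 = 0.0550 km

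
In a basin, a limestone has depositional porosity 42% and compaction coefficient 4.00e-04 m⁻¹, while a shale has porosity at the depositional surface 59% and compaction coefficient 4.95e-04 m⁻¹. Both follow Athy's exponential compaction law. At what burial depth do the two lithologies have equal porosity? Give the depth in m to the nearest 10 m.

Working in km (1 km = 1000 m; k in km⁻¹ = k in m⁻¹ × 1000):
Set n₀ₐ e^(−kₐZ) = n₀ᵦ e^(−kᵦZ) ⇒ ln(n₀ₐ/n₀ᵦ) = (kₐ − kᵦ)·Z
Z = ln(0.42/0.59) / (0.4 − 0.495) = -0.3399 / -0.095 = 3.578 km

3580 m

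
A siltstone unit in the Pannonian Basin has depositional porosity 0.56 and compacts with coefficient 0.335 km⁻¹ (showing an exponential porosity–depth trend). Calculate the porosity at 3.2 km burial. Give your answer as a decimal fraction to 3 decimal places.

0.192

n = n₀·exp(−k·d) = 0.56 × exp(−0.335 × 3.2) = 0.56 × exp(−1.072)
  = 0.56 × 0.3423 = 0.1917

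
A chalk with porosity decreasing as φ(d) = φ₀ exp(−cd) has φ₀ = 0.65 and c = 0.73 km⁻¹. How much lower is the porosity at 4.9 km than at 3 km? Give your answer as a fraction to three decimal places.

φ(3) = 0.65·e^(−0.73×3) = 0.0727
φ(4.9) = 0.65·e^(−0.73×4.9) = 0.0182
Δφ = 0.0727 − 0.0182 = 0.0546

0.055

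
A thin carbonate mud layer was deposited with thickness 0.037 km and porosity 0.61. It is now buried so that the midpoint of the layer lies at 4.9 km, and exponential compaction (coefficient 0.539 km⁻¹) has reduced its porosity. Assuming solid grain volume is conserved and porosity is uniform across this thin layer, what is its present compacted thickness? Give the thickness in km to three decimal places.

0.015 km

Porosity at 4.9 km: phi = 0.61·exp(−0.539×4.9) = 0.0435
Solid-volume conservation: h(1−phi) = h₀(1−phi₀) ⇒ h = h₀·(1−phi₀)/(1−phi)
h = 0.037 × (1 − 0.61)/(1 − 0.0435) = 0.037 × 0.4077 = 0.0151 km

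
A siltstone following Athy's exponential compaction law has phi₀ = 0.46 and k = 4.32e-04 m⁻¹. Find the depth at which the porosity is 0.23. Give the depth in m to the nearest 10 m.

1600 m

Working in km (1 km = 1000 m; k in km⁻¹ = k in m⁻¹ × 1000):
Invert Athy's law: d = ln(phi₀/phi) / k
d = ln(0.46/0.23) / 0.432 = ln(2) / 0.432 = 0.6931 / 0.432 = 1.605 km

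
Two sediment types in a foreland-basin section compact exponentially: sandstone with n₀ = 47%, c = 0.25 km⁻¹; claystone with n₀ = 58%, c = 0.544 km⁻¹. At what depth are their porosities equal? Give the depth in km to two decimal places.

0.72 km

Set n₀ₐ e^(−cₐz) = n₀ᵦ e^(−cᵦz) ⇒ ln(n₀ₐ/n₀ᵦ) = (cₐ − cᵦ)·z
z = ln(0.47/0.58) / (0.25 − 0.544) = -0.2103 / -0.294 = 0.715 km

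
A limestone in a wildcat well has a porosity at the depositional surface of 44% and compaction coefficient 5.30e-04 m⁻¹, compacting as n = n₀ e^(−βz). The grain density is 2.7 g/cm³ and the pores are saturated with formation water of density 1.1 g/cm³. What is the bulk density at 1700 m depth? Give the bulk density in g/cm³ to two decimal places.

Working in km (1 km = 1000 m; β in km⁻¹ = β in m⁻¹ × 1000):
Porosity at depth: n = 0.44·exp(−0.53×1.7) = 0.44×0.4062 = 0.1787
Bulk density: ρ_b = (1−n)ρ_g + n·ρ_f = 0.8213×2.7 + 0.1787×1.1
       = 2.217 + 0.197 = 2.414 g/cm³

2.41 g/cm³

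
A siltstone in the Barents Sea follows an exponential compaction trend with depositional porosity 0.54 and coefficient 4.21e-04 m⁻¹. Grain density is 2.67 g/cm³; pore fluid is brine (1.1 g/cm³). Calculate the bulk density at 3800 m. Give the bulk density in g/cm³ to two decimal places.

2.50 g/cm³

Working in km (1 km = 1000 m; β in km⁻¹ = β in m⁻¹ × 1000):
Porosity at depth: phi = 0.54·exp(−0.421×3.8) = 0.54×0.2019 = 0.1090
Bulk density: ρ_b = (1−phi)ρ_g + phi·ρ_f = 0.8910×2.67 + 0.1090×1.1
       = 2.379 + 0.120 = 2.499 g/cm³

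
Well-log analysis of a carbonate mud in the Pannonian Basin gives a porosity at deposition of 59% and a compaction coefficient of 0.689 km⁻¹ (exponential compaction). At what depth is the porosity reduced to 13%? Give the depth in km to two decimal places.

Invert Athy's law: d = ln(φ₀/φ) / c
d = ln(0.59/0.13) / 0.689 = ln(4.538) / 0.689 = 1.5126 / 0.689 = 2.195 km

2.20 km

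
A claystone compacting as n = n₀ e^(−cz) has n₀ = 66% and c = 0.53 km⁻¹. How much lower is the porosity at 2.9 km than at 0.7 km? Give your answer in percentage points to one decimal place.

n(0.7) = 0.66·e^(−0.53×0.7) = 0.4554
n(2.9) = 0.66·e^(−0.53×2.9) = 0.1419
Δn = 0.4554 − 0.1419 = 0.3135

31.4 percentage points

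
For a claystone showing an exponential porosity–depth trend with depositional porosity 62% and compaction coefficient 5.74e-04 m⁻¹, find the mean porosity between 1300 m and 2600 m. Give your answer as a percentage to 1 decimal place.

Working in km (1 km = 1000 m; c in km⁻¹ = c in m⁻¹ × 1000):
⟨phi⟩ = (1/(z₂−z₁)) ∫ phi₀ e^(−cz) dz = phi₀·(e^(−c·z₁) − e^(−c·z₂)) / (c·(z₂−z₁))
e^(−0.574×1.3) = 0.4742; e^(−0.574×2.6) = 0.2248
⟨phi⟩ = 0.62 × (0.4742 − 0.2248) / (0.574 × 1.3) = 0.62 × 0.3341 = 0.2072

20.7%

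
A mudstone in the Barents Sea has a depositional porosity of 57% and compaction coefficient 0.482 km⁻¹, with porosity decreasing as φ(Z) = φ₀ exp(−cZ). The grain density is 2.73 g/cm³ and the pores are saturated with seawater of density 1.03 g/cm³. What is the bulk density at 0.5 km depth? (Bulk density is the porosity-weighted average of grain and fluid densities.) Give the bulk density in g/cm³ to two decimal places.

Porosity at depth: φ = 0.57·exp(−0.482×0.5) = 0.57×0.7858 = 0.4479
Bulk density: ρ_b = (1−φ)ρ_g + φ·ρ_f = 0.5521×2.73 + 0.4479×1.03
       = 1.507 + 0.461 = 1.969 g/cm³

1.97 g/cm³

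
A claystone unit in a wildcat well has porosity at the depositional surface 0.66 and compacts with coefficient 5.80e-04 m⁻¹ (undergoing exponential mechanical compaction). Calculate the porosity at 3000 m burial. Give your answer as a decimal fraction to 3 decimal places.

0.116

Working in km (1 km = 1000 m; c in km⁻¹ = c in m⁻¹ × 1000):
phi = phi₀·exp(−c·z) = 0.66 × exp(−0.58 × 3) = 0.66 × exp(−1.74)
  = 0.66 × 0.1755 = 0.1158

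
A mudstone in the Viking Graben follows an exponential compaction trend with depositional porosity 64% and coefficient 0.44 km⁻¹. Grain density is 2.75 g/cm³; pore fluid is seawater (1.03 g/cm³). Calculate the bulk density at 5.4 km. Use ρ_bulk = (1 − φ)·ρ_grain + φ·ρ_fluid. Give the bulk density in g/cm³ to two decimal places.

2.65 g/cm³

Porosity at depth: φ = 0.64·exp(−0.44×5.4) = 0.64×0.0929 = 0.0595
Bulk density: ρ_b = (1−φ)ρ_g + φ·ρ_f = 0.9405×2.75 + 0.0595×1.03
       = 2.586 + 0.061 = 2.648 g/cm³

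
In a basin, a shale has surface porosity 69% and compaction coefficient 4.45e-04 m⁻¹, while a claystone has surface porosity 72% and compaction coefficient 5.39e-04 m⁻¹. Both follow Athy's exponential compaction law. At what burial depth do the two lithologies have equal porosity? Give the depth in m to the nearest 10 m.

Working in km (1 km = 1000 m; k in km⁻¹ = k in m⁻¹ × 1000):
Set n₀ₐ e^(−kₐz) = n₀ᵦ e^(−kᵦz) ⇒ ln(n₀ₐ/n₀ᵦ) = (kₐ − kᵦ)·z
z = ln(0.69/0.72) / (0.445 − 0.539) = -0.0426 / -0.094 = 0.453 km

450 m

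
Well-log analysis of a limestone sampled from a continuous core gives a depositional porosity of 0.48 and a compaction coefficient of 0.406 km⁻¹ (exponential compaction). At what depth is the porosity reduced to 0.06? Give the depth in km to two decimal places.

Invert Athy's law: z = ln(phi₀/phi) / c
z = ln(0.48/0.06) / 0.406 = ln(8) / 0.406 = 2.0794 / 0.406 = 5.122 km

5.12 km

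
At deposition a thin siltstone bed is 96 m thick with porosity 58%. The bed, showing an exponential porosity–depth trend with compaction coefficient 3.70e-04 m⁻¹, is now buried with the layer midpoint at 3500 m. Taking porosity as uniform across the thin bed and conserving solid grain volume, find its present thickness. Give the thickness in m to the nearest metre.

Working in km (1 km = 1000 m; k in km⁻¹ = k in m⁻¹ × 1000):
Porosity at 3.5 km: φ = 0.58·exp(−0.37×3.5) = 0.1589
Solid-volume conservation: h(1−φ) = h₀(1−φ₀) ⇒ h = h₀·(1−φ₀)/(1−φ)
h = 0.096 × (1 − 0.58)/(1 − 0.1589) = 0.096 × 0.4993 = 0.0479 km

48 m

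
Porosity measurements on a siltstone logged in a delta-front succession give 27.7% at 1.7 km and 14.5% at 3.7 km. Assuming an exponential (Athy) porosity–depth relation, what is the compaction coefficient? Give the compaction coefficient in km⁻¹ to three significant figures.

0.324 km⁻¹

Athy: n(z) = n₀ e^(−kz) ⇒ n₁/n₂ = e^{k(z₂−z₁)} ⇒ k = ln(n₁/n₂)/(z₂−z₁)
k = ln(0.277/0.145) / (3.7 − 1.7) = ln(1.91) / 2 = 0.6473 / 2 = 0.3236 km⁻¹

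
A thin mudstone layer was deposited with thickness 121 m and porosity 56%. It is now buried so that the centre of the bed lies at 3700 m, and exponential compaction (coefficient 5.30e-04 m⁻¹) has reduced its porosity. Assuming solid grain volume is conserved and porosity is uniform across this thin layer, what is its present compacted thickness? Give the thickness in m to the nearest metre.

Working in km (1 km = 1000 m; k in km⁻¹ = k in m⁻¹ × 1000):
Porosity at 3.7 km: n = 0.56·exp(−0.53×3.7) = 0.0788
Solid-volume conservation: h(1−n) = h₀(1−n₀) ⇒ h = h₀·(1−n₀)/(1−n)
h = 0.121 × (1 − 0.56)/(1 − 0.0788) = 0.121 × 0.4776 = 0.0578 km

58 m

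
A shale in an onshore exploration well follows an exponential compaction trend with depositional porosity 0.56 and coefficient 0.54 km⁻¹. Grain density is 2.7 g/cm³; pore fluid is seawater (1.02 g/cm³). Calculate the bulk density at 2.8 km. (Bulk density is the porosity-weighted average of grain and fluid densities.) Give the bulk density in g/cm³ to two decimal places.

Porosity at depth: phi = 0.56·exp(−0.54×2.8) = 0.56×0.2205 = 0.1235
Bulk density: ρ_b = (1−phi)ρ_g + phi·ρ_f = 0.8765×2.7 + 0.1235×1.02
       = 2.367 + 0.126 = 2.493 g/cm³

2.49 g/cm³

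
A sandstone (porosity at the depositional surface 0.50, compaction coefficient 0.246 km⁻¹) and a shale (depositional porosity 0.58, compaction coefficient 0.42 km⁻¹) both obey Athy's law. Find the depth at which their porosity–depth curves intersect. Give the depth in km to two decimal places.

Set n₀ₐ e^(−kₐZ) = n₀ᵦ e^(−kᵦZ) ⇒ ln(n₀ₐ/n₀ᵦ) = (kₐ − kᵦ)·Z
Z = ln(0.5/0.58) / (0.246 − 0.42) = -0.1484 / -0.174 = 0.853 km

0.85 km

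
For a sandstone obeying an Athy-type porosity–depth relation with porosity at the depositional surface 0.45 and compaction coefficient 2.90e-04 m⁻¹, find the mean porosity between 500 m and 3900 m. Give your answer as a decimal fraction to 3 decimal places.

Working in km (1 km = 1000 m; β in km⁻¹ = β in m⁻¹ × 1000):
⟨phi⟩ = (1/(d₂−d₁)) ∫ phi₀ e^(−βd) dd = phi₀·(e^(−β·d₁) − e^(−β·d₂)) / (β·(d₂−d₁))
e^(−0.29×0.5) = 0.8650; e^(−0.29×3.9) = 0.3227
⟨phi⟩ = 0.45 × (0.8650 − 0.3227) / (0.29 × 3.4) = 0.45 × 0.5500 = 0.2475

0.248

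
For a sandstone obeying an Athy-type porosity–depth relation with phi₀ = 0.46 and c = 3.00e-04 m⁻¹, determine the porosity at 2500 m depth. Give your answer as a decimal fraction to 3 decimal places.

Working in km (1 km = 1000 m; c in km⁻¹ = c in m⁻¹ × 1000):
phi = phi₀·exp(−c·d) = 0.46 × exp(−0.3 × 2.5) = 0.46 × exp(−0.75)
  = 0.46 × 0.4724 = 0.2173

0.217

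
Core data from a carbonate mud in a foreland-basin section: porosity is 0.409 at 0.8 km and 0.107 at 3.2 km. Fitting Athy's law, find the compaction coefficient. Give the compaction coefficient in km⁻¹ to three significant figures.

Athy: φ(d) = φ₀ e^(−kd) ⇒ φ₁/φ₂ = e^{k(d₂−d₁)} ⇒ k = ln(φ₁/φ₂)/(d₂−d₁)
k = ln(0.409/0.107) / (3.2 − 0.8) = ln(3.822) / 2.4 = 1.3409 / 2.4 = 0.5587 km⁻¹

0.559 km⁻¹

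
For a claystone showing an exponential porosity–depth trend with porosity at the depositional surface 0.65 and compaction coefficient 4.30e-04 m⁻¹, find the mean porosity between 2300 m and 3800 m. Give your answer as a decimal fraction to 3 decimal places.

Working in km (1 km = 1000 m; c in km⁻¹ = c in m⁻¹ × 1000):
⟨phi⟩ = (1/(z₂−z₁)) ∫ phi₀ e^(−cz) dz = phi₀·(e^(−c·z₁) − e^(−c·z₂)) / (c·(z₂−z₁))
e^(−0.43×2.3) = 0.3719; e^(−0.43×3.8) = 0.1951
⟨phi⟩ = 0.65 × (0.3719 − 0.1951) / (0.43 × 1.5) = 0.65 × 0.2741 = 0.1782

0.178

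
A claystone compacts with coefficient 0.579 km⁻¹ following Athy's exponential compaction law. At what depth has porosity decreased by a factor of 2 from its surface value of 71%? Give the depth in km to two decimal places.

phi/phi₀ = 1/2 ⇒ exp(−c·d) = 1/2 ⇒ d = ln(2) / c
d = 0.6931 / 0.579 = 1.197 km

1.20 km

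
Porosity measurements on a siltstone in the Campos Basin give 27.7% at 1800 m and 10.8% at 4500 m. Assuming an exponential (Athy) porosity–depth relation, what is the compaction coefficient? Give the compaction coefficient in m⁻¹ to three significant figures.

Working in km (1 km = 1000 m; c in km⁻¹ = c in m⁻¹ × 1000):
Athy: φ(d) = φ₀ e^(−cd) ⇒ φ₁/φ₂ = e^{c(d₂−d₁)} ⇒ c = ln(φ₁/φ₂)/(d₂−d₁)
c = ln(0.277/0.108) / (4.5 − 1.8) = ln(2.565) / 2.7 = 0.9419 / 2.7 = 0.3488 km⁻¹

0.000349 m⁻¹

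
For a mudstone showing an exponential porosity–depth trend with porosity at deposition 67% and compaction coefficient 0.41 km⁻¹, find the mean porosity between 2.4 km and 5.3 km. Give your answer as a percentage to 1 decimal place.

14.6%

⟨phi⟩ = (1/(d₂−d₁)) ∫ phi₀ e^(−cd) dd = phi₀·(e^(−c·d₁) − e^(−c·d₂)) / (c·(d₂−d₁))
e^(−0.41×2.4) = 0.3738; e^(−0.41×5.3) = 0.1138
⟨phi⟩ = 0.67 × (0.3738 − 0.1138) / (0.41 × 2.9) = 0.67 × 0.2187 = 0.1465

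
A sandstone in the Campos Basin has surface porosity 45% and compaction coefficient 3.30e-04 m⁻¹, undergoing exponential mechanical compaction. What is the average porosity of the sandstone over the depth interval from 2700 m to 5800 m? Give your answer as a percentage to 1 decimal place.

11.6%

Working in km (1 km = 1000 m; c in km⁻¹ = c in m⁻¹ × 1000):
⟨φ⟩ = (1/(Z₂−Z₁)) ∫ φ₀ e^(−cZ) dZ = φ₀·(e^(−c·Z₁) − e^(−c·Z₂)) / (c·(Z₂−Z₁))
e^(−0.33×2.7) = 0.4102; e^(−0.33×5.8) = 0.1475
⟨φ⟩ = 0.45 × (0.4102 − 0.1475) / (0.33 × 3.1) = 0.45 × 0.2568 = 0.1156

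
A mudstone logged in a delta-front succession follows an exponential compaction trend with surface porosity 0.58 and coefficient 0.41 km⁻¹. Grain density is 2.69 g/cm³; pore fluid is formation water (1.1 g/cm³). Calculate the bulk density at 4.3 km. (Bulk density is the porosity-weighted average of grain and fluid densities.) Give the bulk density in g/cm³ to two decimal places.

2.53 g/cm³

Porosity at depth: n = 0.58·exp(−0.41×4.3) = 0.58×0.1715 = 0.0995
Bulk density: ρ_b = (1−n)ρ_g + n·ρ_f = 0.9005×2.69 + 0.0995×1.1
       = 2.422 + 0.109 = 2.532 g/cm³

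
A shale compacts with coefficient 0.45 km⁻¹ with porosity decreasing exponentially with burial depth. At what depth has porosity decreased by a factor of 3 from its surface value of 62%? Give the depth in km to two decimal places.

phi/phi₀ = 1/3 ⇒ exp(−k·z) = 1/3 ⇒ z = ln(3) / k
z = 1.0986 / 0.45 = 2.441 km

2.44 km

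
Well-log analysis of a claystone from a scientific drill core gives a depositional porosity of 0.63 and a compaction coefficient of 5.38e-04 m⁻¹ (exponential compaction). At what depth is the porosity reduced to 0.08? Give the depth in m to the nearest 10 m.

3840 m

Working in km (1 km = 1000 m; k in km⁻¹ = k in m⁻¹ × 1000):
Invert Athy's law: Z = ln(phi₀/phi) / k
Z = ln(0.63/0.08) / 0.538 = ln(7.875) / 0.538 = 2.0637 / 0.538 = 3.836 km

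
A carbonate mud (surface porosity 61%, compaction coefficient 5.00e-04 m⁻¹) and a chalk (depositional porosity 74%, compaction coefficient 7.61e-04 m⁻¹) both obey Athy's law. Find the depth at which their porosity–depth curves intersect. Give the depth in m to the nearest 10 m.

740 m

Working in km (1 km = 1000 m; c in km⁻¹ = c in m⁻¹ × 1000):
Set phi₀ₐ e^(−cₐZ) = phi₀ᵦ e^(−cᵦZ) ⇒ ln(phi₀ₐ/phi₀ᵦ) = (cₐ − cᵦ)·Z
Z = ln(0.61/0.74) / (0.5 − 0.761) = -0.1932 / -0.261 = 0.740 km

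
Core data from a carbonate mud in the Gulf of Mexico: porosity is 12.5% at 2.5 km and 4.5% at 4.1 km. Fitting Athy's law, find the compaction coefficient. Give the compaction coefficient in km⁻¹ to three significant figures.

0.639 km⁻¹

Athy: φ(Z) = φ₀ e^(−βZ) ⇒ φ₁/φ₂ = e^{β(Z₂−Z₁)} ⇒ β = ln(φ₁/φ₂)/(Z₂−Z₁)
β = ln(0.125/0.045) / (4.1 − 2.5) = ln(2.778) / 1.6 = 1.0217 / 1.6 = 0.6385 km⁻¹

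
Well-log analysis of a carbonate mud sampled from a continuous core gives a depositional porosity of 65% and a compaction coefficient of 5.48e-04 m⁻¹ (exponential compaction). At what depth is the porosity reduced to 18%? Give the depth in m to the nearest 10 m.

2340 m

Working in km (1 km = 1000 m; k in km⁻¹ = k in m⁻¹ × 1000):
Invert Athy's law: Z = ln(φ₀/φ) / k
Z = ln(0.65/0.18) / 0.548 = ln(3.611) / 0.548 = 1.2840 / 0.548 = 2.343 km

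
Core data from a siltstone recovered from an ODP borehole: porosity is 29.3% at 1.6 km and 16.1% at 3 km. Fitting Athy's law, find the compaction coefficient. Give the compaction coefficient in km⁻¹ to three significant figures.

0.428 km⁻¹

Athy: φ(d) = φ₀ e^(−kd) ⇒ φ₁/φ₂ = e^{k(d₂−d₁)} ⇒ k = ln(φ₁/φ₂)/(d₂−d₁)
k = ln(0.293/0.161) / (3 − 1.6) = ln(1.82) / 1.4 = 0.5988 / 1.4 = 0.4277 km⁻¹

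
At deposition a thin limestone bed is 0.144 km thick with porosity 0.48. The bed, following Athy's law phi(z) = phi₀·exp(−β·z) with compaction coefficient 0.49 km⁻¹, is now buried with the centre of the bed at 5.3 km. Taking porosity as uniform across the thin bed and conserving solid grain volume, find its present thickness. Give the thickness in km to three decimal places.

0.078 km

Porosity at 5.3 km: phi = 0.48·exp(−0.49×5.3) = 0.0358
Solid-volume conservation: h(1−phi) = h₀(1−phi₀) ⇒ h = h₀·(1−phi₀)/(1−phi)
h = 0.144 × (1 − 0.48)/(1 − 0.0358) = 0.144 × 0.5393 = 0.0777 km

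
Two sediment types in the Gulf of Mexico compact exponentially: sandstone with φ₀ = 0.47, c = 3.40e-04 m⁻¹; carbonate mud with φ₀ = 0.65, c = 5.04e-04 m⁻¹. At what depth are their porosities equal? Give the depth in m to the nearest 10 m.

Working in km (1 km = 1000 m; c in km⁻¹ = c in m⁻¹ × 1000):
Set φ₀ₐ e^(−cₐZ) = φ₀ᵦ e^(−cᵦZ) ⇒ ln(φ₀ₐ/φ₀ᵦ) = (cₐ − cᵦ)·Z
Z = ln(0.47/0.65) / (0.34 − 0.504) = -0.3242 / -0.164 = 1.977 km

1980 m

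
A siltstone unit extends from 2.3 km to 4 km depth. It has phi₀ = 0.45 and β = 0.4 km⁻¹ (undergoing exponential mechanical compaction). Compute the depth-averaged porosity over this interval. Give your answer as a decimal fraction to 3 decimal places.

⟨phi⟩ = (1/(z₂−z₁)) ∫ phi₀ e^(−βz) dz = phi₀·(e^(−β·z₁) − e^(−β·z₂)) / (β·(z₂−z₁))
e^(−0.4×2.3) = 0.3985; e^(−0.4×4) = 0.2019
⟨phi⟩ = 0.45 × (0.3985 − 0.2019) / (0.4 × 1.7) = 0.45 × 0.2892 = 0.1301

0.130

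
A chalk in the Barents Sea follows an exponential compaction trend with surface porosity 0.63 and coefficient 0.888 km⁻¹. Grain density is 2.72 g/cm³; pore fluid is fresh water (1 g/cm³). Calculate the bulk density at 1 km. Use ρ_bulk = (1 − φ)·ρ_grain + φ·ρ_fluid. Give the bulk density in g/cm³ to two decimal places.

Porosity at depth: φ = 0.63·exp(−0.888×1) = 0.63×0.4115 = 0.2592
Bulk density: ρ_b = (1−φ)ρ_g + φ·ρ_f = 0.7408×2.72 + 0.2592×1
       = 2.015 + 0.259 = 2.274 g/cm³

2.27 g/cm³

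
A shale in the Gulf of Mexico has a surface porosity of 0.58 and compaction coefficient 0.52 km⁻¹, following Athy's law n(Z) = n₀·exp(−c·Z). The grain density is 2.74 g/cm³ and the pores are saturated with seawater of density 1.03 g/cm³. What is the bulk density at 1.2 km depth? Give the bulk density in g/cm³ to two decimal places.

Porosity at depth: n = 0.58·exp(−0.52×1.2) = 0.58×0.5358 = 0.3108
Bulk density: ρ_b = (1−n)ρ_g + n·ρ_f = 0.6892×2.74 + 0.3108×1.03
       = 1.889 + 0.320 = 2.209 g/cm³

2.21 g/cm³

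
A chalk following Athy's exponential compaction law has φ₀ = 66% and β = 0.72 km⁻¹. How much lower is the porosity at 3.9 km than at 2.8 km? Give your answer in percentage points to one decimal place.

φ(2.8) = 0.66·e^(−0.72×2.8) = 0.0879
φ(3.9) = 0.66·e^(−0.72×3.9) = 0.0398
Δφ = 0.0879 − 0.0398 = 0.0481

4.8 percentage points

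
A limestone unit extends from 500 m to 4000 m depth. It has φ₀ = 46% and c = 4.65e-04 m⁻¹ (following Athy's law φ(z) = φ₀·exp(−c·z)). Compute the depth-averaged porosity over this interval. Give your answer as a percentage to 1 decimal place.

18.0%

Working in km (1 km = 1000 m; c in km⁻¹ = c in m⁻¹ × 1000):
⟨φ⟩ = (1/(z₂−z₁)) ∫ φ₀ e^(−cz) dz = φ₀·(e^(−c·z₁) − e^(−c·z₂)) / (c·(z₂−z₁))
e^(−0.465×0.5) = 0.7925; e^(−0.465×4) = 0.1557
⟨φ⟩ = 0.46 × (0.7925 − 0.1557) / (0.465 × 3.5) = 0.46 × 0.3913 = 0.1800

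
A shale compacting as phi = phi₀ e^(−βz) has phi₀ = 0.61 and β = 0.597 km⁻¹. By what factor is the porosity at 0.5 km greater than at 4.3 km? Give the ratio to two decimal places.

phi(z₁)/phi(z₂) = e^(−β·z₁)/e^(−β·z₂) = e^{β(z₂−z₁)}
= exp(0.597 × 3.8) = exp(2.269) = 9.6659

9.67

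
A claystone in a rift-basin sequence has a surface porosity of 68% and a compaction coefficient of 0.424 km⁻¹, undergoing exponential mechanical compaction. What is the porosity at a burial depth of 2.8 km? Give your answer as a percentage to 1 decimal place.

20.7%

phi = phi₀·exp(−β·z) = 0.68 × exp(−0.424 × 2.8) = 0.68 × exp(−1.187)
  = 0.68 × 0.3051 = 0.2075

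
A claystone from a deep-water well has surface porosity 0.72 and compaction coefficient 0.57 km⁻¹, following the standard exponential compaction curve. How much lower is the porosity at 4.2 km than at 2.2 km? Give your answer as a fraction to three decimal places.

phi(2.2) = 0.72·e^(−0.57×2.2) = 0.2055
phi(4.2) = 0.72·e^(−0.57×4.2) = 0.0657
Δphi = 0.2055 − 0.0657 = 0.1397

0.140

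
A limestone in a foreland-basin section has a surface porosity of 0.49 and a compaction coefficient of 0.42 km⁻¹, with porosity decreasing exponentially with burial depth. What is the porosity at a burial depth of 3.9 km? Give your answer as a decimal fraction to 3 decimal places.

0.095

φ = φ₀·exp(−k·z) = 0.49 × exp(−0.42 × 3.9) = 0.49 × exp(−1.638)
  = 0.49 × 0.1944 = 0.0952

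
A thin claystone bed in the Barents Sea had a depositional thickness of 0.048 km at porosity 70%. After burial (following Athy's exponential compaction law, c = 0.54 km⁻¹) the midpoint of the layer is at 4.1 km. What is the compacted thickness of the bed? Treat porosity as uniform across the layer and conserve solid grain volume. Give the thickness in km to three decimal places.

Porosity at 4.1 km: n = 0.7·exp(−0.54×4.1) = 0.0765
Solid-volume conservation: h(1−n) = h₀(1−n₀) ⇒ h = h₀·(1−n₀)/(1−n)
h = 0.048 × (1 − 0.7)/(1 − 0.0765) = 0.048 × 0.3248 = 0.0156 km

0.016 km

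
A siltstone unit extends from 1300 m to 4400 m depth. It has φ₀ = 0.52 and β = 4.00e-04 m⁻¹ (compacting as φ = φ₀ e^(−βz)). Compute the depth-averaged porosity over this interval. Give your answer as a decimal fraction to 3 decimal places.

Working in km (1 km = 1000 m; β in km⁻¹ = β in m⁻¹ × 1000):
⟨φ⟩ = (1/(z₂−z₁)) ∫ φ₀ e^(−βz) dz = φ₀·(e^(−β·z₁) − e^(−β·z₂)) / (β·(z₂−z₁))
e^(−0.4×1.3) = 0.5945; e^(−0.4×4.4) = 0.1720
⟨φ⟩ = 0.52 × (0.5945 − 0.1720) / (0.4 × 3.1) = 0.52 × 0.3407 = 0.1772

0.177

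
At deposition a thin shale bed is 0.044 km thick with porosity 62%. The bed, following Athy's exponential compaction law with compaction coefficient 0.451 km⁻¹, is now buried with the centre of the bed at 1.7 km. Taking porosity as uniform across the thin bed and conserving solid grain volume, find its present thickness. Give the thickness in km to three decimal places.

Porosity at 1.7 km: φ = 0.62·exp(−0.451×1.7) = 0.2880
Solid-volume conservation: h(1−φ) = h₀(1−φ₀) ⇒ h = h₀·(1−φ₀)/(1−φ)
h = 0.044 × (1 − 0.62)/(1 − 0.2880) = 0.044 × 0.5337 = 0.0235 km

0.023 km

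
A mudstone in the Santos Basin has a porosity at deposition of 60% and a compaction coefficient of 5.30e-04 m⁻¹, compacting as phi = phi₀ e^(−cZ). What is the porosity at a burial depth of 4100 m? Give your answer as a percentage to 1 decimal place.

6.8%

Working in km (1 km = 1000 m; c in km⁻¹ = c in m⁻¹ × 1000):
phi = phi₀·exp(−c·Z) = 0.6 × exp(−0.53 × 4.1) = 0.6 × exp(−2.173)
  = 0.6 × 0.1138 = 0.0683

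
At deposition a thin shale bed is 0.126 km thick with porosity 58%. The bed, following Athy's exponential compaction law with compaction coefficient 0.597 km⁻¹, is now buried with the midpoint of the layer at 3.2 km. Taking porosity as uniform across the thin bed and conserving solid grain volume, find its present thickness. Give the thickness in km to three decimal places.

0.058 km

Porosity at 3.2 km: phi = 0.58·exp(−0.597×3.2) = 0.0859
Solid-volume conservation: h(1−phi) = h₀(1−phi₀) ⇒ h = h₀·(1−phi₀)/(1−phi)
h = 0.126 × (1 − 0.58)/(1 − 0.0859) = 0.126 × 0.4594 = 0.0579 km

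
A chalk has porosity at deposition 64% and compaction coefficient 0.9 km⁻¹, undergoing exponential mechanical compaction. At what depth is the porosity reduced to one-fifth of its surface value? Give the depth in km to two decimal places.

φ/φ₀ = 1/5 ⇒ exp(−c·d) = 1/5 ⇒ d = ln(5) / c
d = 1.6094 / 0.9 = 1.788 km

1.79 km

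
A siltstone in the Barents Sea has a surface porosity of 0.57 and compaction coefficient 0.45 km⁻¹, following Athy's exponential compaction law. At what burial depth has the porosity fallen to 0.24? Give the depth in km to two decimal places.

1.92 km

Invert Athy's law: Z = ln(n₀/n) / c
Z = ln(0.57/0.24) / 0.45 = ln(2.375) / 0.45 = 0.8650 / 0.45 = 1.922 km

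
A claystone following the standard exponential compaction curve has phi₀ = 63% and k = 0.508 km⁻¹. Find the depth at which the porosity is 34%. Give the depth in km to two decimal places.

Invert Athy's law: d = ln(phi₀/phi) / k
d = ln(0.63/0.34) / 0.508 = ln(1.853) / 0.508 = 0.6168 / 0.508 = 1.214 km

1.21 km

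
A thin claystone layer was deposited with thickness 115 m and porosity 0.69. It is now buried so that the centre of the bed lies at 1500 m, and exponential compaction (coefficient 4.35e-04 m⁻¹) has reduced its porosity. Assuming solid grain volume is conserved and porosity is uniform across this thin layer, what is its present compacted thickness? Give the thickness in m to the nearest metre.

Working in km (1 km = 1000 m; c in km⁻¹ = c in m⁻¹ × 1000):
Porosity at 1.5 km: phi = 0.69·exp(−0.435×1.5) = 0.3593
Solid-volume conservation: h(1−phi) = h₀(1−phi₀) ⇒ h = h₀·(1−phi₀)/(1−phi)
h = 0.115 × (1 − 0.69)/(1 − 0.3593) = 0.115 × 0.4839 = 0.0556 km

56 m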